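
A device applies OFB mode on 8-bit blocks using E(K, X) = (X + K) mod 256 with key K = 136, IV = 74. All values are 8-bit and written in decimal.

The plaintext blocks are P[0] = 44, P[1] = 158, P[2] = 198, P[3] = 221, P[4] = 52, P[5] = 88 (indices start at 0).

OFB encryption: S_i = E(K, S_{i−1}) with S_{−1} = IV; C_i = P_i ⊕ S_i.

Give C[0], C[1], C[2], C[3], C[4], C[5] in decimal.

C[0]: S = E(K, 74) = 210; 44 ⊕ 210 = 254.
C[1]: S = E(K, 210) = 90; 158 ⊕ 90 = 196.
C[2]: S = E(K, 90) = 226; 198 ⊕ 226 = 36.
C[3]: S = E(K, 226) = 106; 221 ⊕ 106 = 183.
C[4]: S = E(K, 106) = 242; 52 ⊕ 242 = 198.
C[5]: S = E(K, 242) = 122; 88 ⊕ 122 = 34.

C[0] = 254, C[1] = 196, C[2] = 36, C[3] = 183, C[4] = 198, C[5] = 34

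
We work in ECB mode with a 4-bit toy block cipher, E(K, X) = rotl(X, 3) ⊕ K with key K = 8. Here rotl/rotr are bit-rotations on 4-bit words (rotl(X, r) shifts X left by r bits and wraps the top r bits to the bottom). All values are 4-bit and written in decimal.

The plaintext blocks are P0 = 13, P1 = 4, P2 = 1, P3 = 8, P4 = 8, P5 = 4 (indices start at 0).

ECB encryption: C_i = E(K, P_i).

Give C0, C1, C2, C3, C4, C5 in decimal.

C0: E(K, 13) = 6.
C1: E(K, 4) = 10.
C2: E(K, 1) = 0.
C3: E(K, 8) = 12.
C4: E(K, 8) = 12.
C5: E(K, 4) = 10.

C0 = 6, C1 = 10, C2 = 0, C3 = 12, C4 = 12, C5 = 10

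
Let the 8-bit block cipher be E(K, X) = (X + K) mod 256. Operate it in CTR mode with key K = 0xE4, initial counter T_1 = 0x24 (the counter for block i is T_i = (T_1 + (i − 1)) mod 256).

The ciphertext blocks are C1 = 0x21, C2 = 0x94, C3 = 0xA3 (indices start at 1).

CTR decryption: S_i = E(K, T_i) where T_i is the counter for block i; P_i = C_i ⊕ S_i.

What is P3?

P3 = 0xA9

P3: T = 0x26, S = E(K, T) = 0x0A; 0xA3 ⊕ 0x0A = 0xA9.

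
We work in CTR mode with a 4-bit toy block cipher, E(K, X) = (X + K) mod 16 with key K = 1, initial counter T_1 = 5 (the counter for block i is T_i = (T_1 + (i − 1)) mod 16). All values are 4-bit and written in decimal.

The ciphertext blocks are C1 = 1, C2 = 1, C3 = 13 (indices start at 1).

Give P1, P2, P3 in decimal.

CTR decryption: S_i = E(K, T_i) where T_i is the counter for block i; P_i = C_i ⊕ S_i.
P1: T = 5, S = E(K, T) = 6; 1 ⊕ 6 = 7.
P2: T = 6, S = E(K, T) = 7; 1 ⊕ 7 = 6.
P3: T = 7, S = E(K, T) = 8; 13 ⊕ 8 = 5.

P1 = 7, P2 = 6, P3 = 5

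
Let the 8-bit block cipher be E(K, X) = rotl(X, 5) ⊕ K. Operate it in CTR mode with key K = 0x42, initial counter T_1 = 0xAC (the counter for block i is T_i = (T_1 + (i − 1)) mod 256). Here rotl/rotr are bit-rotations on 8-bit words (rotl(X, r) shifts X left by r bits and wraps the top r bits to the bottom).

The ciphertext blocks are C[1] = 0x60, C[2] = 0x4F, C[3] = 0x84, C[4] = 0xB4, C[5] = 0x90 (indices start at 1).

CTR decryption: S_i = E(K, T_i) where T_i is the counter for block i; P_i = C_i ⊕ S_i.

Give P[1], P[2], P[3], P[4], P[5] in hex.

P[1] = 0xB7, P[2] = 0xB8, P[3] = 0x13, P[4] = 0x03, P[5] = 0xC4

P[1]: T = 0xAC, S = E(K, T) = 0xD7; 0x60 ⊕ 0xD7 = 0xB7.
P[2]: T = 0xAD, S = E(K, T) = 0xF7; 0x4F ⊕ 0xF7 = 0xB8.
P[3]: T = 0xAE, S = E(K, T) = 0x97; 0x84 ⊕ 0x97 = 0x13.
P[4]: T = 0xAF, S = E(K, T) = 0xB7; 0xB4 ⊕ 0xB7 = 0x03.
P[5]: T = 0xB0, S = E(K, T) = 0x54; 0x90 ⊕ 0x54 = 0xC4.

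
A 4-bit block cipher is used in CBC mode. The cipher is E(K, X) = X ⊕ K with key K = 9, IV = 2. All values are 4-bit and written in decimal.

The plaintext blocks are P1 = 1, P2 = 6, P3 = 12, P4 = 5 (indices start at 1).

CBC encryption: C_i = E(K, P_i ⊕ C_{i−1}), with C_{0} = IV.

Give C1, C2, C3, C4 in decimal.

C1: P1 ⊕ 2 = 3; E(K, 3) = 10.
C2: P2 ⊕ 10 = 12; E(K, 12) = 5.
C3: P3 ⊕ 5 = 9; E(K, 9) = 0.
C4: P4 ⊕ 0 = 5; E(K, 5) = 12.

C1 = 10, C2 = 5, C3 = 0, C4 = 12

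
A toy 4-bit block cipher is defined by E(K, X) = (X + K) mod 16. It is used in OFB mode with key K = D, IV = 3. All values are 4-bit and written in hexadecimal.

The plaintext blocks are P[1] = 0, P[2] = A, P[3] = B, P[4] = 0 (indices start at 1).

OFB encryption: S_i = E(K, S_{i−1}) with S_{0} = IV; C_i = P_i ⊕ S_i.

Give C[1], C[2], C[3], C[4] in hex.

C[1] = 0, C[2] = 7, C[3] = 1, C[4] = 7

C[1]: S = E(K, 3) = 0; 0 ⊕ 0 = 0.
C[2]: S = E(K, 0) = D; A ⊕ D = 7.
C[3]: S = E(K, D) = A; B ⊕ A = 1.
C[4]: S = E(K, A) = 7; 0 ⊕ 7 = 7.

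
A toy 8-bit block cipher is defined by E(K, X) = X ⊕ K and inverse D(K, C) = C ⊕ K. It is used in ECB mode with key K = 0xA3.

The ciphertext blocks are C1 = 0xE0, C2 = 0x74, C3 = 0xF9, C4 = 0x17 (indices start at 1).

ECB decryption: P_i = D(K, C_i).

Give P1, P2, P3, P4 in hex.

P1: D(K, 0xE0) = 0x43.
P2: D(K, 0x74) = 0xD7.
P3: D(K, 0xF9) = 0x5A.
P4: D(K, 0x17) = 0xB4.

P1 = 0x43, P2 = 0xD7, P3 = 0x5A, P4 = 0xB4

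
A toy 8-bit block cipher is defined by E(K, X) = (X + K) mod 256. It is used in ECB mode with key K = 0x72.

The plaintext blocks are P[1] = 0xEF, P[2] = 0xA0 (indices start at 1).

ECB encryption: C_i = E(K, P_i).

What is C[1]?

C[1] = 0x61

C[1]: E(K, 0xEF) = 0x61.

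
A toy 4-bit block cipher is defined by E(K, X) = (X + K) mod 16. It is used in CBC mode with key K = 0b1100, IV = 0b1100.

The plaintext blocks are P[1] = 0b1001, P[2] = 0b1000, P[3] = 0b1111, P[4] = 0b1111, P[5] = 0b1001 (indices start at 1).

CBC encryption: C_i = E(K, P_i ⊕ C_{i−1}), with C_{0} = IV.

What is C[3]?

C[1]: P[1] ⊕ 0b1100 = 0b0101; E(K, 0b0101) = 0b0001.
C[2]: P[2] ⊕ 0b0001 = 0b1001; E(K, 0b1001) = 0b0101.
C[3]: P[3] ⊕ 0b0101 = 0b1010; E(K, 0b1010) = 0b0110.

C[3] = 0b0110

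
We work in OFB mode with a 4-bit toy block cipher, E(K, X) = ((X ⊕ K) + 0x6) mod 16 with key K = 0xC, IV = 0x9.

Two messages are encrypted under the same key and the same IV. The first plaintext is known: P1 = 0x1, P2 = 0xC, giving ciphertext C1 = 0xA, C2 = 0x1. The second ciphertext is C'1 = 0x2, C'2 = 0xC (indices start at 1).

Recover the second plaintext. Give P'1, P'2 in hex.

In OFB with a reused IV, both messages share the same keystream S_i, so C_i ⊕ C'_i = P_i ⊕ P'_i and thus P'_i = P_i ⊕ C_i ⊕ C'_i.
P'1: 0x1 ⊕ 0xA ⊕ 0x2 = 0x9.
P'2: 0xC ⊕ 0x1 ⊕ 0xC = 0x1.

P'1 = 0x9, P'2 = 0x1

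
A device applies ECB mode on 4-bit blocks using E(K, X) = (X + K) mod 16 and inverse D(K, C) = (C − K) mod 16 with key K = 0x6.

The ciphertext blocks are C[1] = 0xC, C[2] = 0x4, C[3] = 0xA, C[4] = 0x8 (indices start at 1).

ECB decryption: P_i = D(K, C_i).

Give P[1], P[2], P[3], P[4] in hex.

P[1]: D(K, 0xC) = 0x6.
P[2]: D(K, 0x4) = 0xE.
P[3]: D(K, 0xA) = 0x4.
P[4]: D(K, 0x8) = 0x2.

P[1] = 0x6, P[2] = 0xE, P[3] = 0x4, P[4] = 0x2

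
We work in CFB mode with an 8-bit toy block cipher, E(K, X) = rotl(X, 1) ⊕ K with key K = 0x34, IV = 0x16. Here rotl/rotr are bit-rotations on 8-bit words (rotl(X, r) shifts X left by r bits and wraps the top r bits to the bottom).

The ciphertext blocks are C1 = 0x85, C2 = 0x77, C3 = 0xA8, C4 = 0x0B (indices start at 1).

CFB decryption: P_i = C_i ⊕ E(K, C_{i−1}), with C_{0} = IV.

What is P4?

P4: E(K, 0xA8) = 0x65; 0x0B ⊕ 0x65 = 0x6E.

P4 = 0x6E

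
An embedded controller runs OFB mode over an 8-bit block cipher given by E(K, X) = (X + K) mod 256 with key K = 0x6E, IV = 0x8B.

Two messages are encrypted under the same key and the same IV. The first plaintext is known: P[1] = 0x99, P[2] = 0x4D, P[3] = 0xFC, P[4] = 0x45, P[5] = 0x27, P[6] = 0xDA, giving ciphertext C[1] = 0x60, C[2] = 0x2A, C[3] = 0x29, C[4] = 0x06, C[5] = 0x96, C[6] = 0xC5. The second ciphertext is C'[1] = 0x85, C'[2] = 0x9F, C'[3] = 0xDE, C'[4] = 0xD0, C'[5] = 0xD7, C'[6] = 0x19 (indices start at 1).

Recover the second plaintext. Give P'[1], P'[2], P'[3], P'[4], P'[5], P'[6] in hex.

In OFB with a reused IV, both messages share the same keystream S_i, so C_i ⊕ C'_i = P_i ⊕ P'_i and thus P'_i = P_i ⊕ C_i ⊕ C'_i.
P'[1]: 0x99 ⊕ 0x60 ⊕ 0x85 = 0x7C.
P'[2]: 0x4D ⊕ 0x2A ⊕ 0x9F = 0xF8.
P'[3]: 0xFC ⊕ 0x29 ⊕ 0xDE = 0x0B.
P'[4]: 0x45 ⊕ 0x06 ⊕ 0xD0 = 0x93.
P'[5]: 0x27 ⊕ 0x96 ⊕ 0xD7 = 0x66.
P'[6]: 0xDA ⊕ 0xC5 ⊕ 0x19 = 0x06.

P'[1] = 0x7C, P'[2] = 0xF8, P'[3] = 0x0B, P'[4] = 0x93, P'[5] = 0x66, P'[6] = 0x06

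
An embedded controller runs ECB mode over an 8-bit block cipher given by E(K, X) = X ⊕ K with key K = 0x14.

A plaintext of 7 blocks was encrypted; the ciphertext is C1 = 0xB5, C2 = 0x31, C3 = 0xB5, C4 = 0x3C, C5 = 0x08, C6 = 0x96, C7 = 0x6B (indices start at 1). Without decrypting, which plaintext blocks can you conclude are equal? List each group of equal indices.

ECB encrypts each block independently with the same key, so equal ciphertext blocks imply equal plaintext blocks.
C1 = C3 = 0xB5, so P1 = P3.

P1 = P3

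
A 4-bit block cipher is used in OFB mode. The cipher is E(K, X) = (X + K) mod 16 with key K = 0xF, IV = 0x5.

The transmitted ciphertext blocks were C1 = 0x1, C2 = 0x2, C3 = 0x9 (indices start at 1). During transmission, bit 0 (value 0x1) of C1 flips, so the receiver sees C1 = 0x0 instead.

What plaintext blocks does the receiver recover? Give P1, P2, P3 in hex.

OFB decryption: S_i = E(K, S_{i−1}) with S_{0} = IV; P_i = C_i ⊕ S_i.
Only C1 changed, to 0x0. In OFB, a change in C_i flips the same bit in P_i only; the keystream is unaffected. Decrypting the received ciphertext:
P1: S = E(K, 0x5) = 0x4; 0x0 ⊕ 0x4 = 0x4.
P2: S = E(K, 0x4) = 0x3; 0x2 ⊕ 0x3 = 0x1.
P3: S = E(K, 0x3) = 0x2; 0x9 ⊕ 0x2 = 0xB.
Blocks that differ from the original plaintext: P1.

P1 = 0x4, P2 = 0x1, P3 = 0xB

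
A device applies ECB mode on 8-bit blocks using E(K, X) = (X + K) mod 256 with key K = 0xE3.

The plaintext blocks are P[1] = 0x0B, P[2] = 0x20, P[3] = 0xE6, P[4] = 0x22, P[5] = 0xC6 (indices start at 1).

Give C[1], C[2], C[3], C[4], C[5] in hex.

C[1] = 0xEE, C[2] = 0x03, C[3] = 0xC9, C[4] = 0x05, C[5] = 0xA9

ECB encryption: C_i = E(K, P_i).
C[1]: E(K, 0x0B) = 0xEE.
C[2]: E(K, 0x20) = 0x03.
C[3]: E(K, 0xE6) = 0xC9.
C[4]: E(K, 0x22) = 0x05.
C[5]: E(K, 0xC6) = 0xA9.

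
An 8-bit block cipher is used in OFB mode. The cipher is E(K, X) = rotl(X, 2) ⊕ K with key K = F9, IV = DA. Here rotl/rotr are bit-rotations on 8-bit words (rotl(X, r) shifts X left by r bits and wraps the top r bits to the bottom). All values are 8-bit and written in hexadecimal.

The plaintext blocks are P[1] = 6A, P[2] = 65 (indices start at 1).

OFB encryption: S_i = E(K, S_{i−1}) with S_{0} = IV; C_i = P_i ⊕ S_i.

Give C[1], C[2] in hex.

C[1] = F8, C[2] = D6

C[1]: S = E(K, DA) = 92; 6A ⊕ 92 = F8.
C[2]: S = E(K, 92) = B3; 65 ⊕ B3 = D6.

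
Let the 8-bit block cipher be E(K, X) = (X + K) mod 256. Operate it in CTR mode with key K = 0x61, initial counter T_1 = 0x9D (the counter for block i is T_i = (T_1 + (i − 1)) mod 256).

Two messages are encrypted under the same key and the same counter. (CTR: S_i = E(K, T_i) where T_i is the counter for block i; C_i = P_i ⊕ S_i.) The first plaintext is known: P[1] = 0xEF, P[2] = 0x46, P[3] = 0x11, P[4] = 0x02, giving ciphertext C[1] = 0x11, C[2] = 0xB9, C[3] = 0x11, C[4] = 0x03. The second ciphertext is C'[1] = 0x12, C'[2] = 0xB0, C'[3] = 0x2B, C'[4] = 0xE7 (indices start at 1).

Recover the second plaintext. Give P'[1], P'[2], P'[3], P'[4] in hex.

P'[1] = 0xEC, P'[2] = 0x4F, P'[3] = 0x2B, P'[4] = 0xE6

In CTR with a reused counter, both messages share the same keystream S_i, so C_i ⊕ C'_i = P_i ⊕ P'_i and thus P'_i = P_i ⊕ C_i ⊕ C'_i.
P'[1]: 0xEF ⊕ 0x11 ⊕ 0x12 = 0xEC.
P'[2]: 0x46 ⊕ 0xB9 ⊕ 0xB0 = 0x4F.
P'[3]: 0x11 ⊕ 0x11 ⊕ 0x2B = 0x2B.
P'[4]: 0x02 ⊕ 0x03 ⊕ 0xE7 = 0xE6.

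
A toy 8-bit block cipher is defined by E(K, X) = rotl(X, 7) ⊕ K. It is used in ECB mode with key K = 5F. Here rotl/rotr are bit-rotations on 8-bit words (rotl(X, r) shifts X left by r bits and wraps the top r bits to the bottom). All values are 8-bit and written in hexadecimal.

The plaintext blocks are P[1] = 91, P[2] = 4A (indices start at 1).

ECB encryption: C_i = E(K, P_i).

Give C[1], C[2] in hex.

C[1] = 97, C[2] = 7A

C[1]: E(K, 91) = 97.
C[2]: E(K, 4A) = 7A.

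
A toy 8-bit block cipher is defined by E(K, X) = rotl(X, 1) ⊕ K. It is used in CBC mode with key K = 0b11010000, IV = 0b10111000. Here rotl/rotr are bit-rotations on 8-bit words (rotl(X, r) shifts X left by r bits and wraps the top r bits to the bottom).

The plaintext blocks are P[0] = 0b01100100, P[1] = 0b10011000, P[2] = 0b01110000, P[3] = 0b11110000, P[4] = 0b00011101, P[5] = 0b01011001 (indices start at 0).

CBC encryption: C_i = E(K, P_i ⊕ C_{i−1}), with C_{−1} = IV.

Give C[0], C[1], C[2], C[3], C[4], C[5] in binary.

C[0] = 0b01101001, C[1] = 0b00110011, C[2] = 0b01010110, C[3] = 0b10011101, C[4] = 0b11010001, C[5] = 0b11000001

C[0]: P[0] ⊕ 0b10111000 = 0b11011100; E(K, 0b11011100) = 0b01101001.
C[1]: P[1] ⊕ 0b01101001 = 0b11110001; E(K, 0b11110001) = 0b00110011.
C[2]: P[2] ⊕ 0b00110011 = 0b01000011; E(K, 0b01000011) = 0b01010110.
C[3]: P[3] ⊕ 0b01010110 = 0b10100110; E(K, 0b10100110) = 0b10011101.
C[4]: P[4] ⊕ 0b10011101 = 0b10000000; E(K, 0b10000000) = 0b11010001.
C[5]: P[5] ⊕ 0b11010001 = 0b10001000; E(K, 0b10001000) = 0b11000001.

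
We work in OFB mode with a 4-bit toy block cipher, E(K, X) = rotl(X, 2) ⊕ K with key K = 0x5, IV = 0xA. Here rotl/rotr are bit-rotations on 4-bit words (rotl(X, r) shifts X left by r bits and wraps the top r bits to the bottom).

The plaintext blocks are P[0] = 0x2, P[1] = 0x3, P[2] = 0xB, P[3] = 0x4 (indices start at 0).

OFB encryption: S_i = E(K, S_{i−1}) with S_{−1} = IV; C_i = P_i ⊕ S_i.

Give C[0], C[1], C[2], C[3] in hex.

C[0] = 0xD, C[1] = 0x9, C[2] = 0x4, C[3] = 0xE

C[0]: S = E(K, 0xA) = 0xF; 0x2 ⊕ 0xF = 0xD.
C[1]: S = E(K, 0xF) = 0xA; 0x3 ⊕ 0xA = 0x9.
C[2]: S = E(K, 0xA) = 0xF; 0xB ⊕ 0xF = 0x4.
C[3]: S = E(K, 0xF) = 0xA; 0x4 ⊕ 0xA = 0xE.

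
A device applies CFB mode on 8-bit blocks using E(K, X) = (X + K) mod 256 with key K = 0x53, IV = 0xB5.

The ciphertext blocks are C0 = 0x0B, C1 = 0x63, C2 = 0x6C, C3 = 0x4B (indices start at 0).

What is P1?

CFB decryption: P_i = C_i ⊕ E(K, C_{i−1}), with C_{−1} = IV.
P1: E(K, 0x0B) = 0x5E; 0x63 ⊕ 0x5E = 0x3D.

P1 = 0x3D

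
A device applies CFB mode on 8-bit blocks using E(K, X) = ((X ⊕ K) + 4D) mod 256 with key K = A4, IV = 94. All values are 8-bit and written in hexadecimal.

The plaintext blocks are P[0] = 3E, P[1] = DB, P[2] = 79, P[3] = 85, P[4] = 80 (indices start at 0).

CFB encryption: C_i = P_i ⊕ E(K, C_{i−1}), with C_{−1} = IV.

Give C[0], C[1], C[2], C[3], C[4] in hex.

C[0]: E(K, 94) = 7D; 3E ⊕ 7D = 43.
C[1]: E(K, 43) = 34; DB ⊕ 34 = EF.
C[2]: E(K, EF) = 98; 79 ⊕ 98 = E1.
C[3]: E(K, E1) = 92; 85 ⊕ 92 = 17.
C[4]: E(K, 17) = 00; 80 ⊕ 00 = 80.

C[0] = 43, C[1] = EF, C[2] = E1, C[3] = 17, C[4] = 80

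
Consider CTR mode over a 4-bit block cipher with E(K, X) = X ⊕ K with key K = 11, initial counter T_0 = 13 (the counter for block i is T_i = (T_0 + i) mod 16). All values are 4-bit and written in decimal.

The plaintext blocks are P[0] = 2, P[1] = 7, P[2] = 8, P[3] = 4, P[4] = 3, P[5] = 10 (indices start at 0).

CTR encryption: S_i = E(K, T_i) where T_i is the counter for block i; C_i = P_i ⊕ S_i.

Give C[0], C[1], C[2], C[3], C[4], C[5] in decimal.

C[0] = 4, C[1] = 2, C[2] = 12, C[3] = 15, C[4] = 9, C[5] = 3

C[0]: T = 13, S = E(K, T) = 6; 2 ⊕ 6 = 4.
C[1]: T = 14, S = E(K, T) = 5; 7 ⊕ 5 = 2.
C[2]: T = 15, S = E(K, T) = 4; 8 ⊕ 4 = 12.
C[3]: T = 0, S = E(K, T) = 11; 4 ⊕ 11 = 15.
C[4]: T = 1, S = E(K, T) = 10; 3 ⊕ 10 = 9.
C[5]: T = 2, S = E(K, T) = 9; 10 ⊕ 9 = 3.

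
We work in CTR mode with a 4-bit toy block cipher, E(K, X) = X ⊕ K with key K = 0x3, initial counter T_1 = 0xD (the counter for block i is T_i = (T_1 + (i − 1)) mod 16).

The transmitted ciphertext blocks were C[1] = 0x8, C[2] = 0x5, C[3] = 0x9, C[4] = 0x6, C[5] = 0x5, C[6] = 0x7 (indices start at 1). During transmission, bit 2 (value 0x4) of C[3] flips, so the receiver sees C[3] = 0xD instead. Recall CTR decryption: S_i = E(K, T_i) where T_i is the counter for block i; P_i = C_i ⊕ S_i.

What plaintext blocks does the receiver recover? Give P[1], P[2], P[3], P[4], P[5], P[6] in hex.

P[1] = 0x6, P[2] = 0x8, P[3] = 0x1, P[4] = 0x5, P[5] = 0x7, P[6] = 0x6

Only C[3] changed, to 0xD. In CTR, a change in C_i flips the same bit in P_i only; the keystream is unaffected. Decrypting the received ciphertext:
P[1]: T = 0xD, S = E(K, T) = 0xE; 0x8 ⊕ 0xE = 0x6.
P[2]: T = 0xE, S = E(K, T) = 0xD; 0x5 ⊕ 0xD = 0x8.
P[3]: T = 0xF, S = E(K, T) = 0xC; 0xD ⊕ 0xC = 0x1.
P[4]: T = 0x0, S = E(K, T) = 0x3; 0x6 ⊕ 0x3 = 0x5.
P[5]: T = 0x1, S = E(K, T) = 0x2; 0x5 ⊕ 0x2 = 0x7.
P[6]: T = 0x2, S = E(K, T) = 0x1; 0x7 ⊕ 0x1 = 0x6.
Blocks that differ from the original plaintext: P[3].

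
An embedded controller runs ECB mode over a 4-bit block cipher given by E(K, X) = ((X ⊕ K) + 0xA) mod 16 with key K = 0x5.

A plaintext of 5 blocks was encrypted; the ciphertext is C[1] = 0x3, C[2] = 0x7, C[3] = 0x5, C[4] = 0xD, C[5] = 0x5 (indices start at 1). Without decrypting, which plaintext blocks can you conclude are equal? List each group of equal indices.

ECB encrypts each block independently with the same key, so equal ciphertext blocks imply equal plaintext blocks.
C[3] = C[5] = 0x5, so P[3] = P[5].

P[3] = P[5]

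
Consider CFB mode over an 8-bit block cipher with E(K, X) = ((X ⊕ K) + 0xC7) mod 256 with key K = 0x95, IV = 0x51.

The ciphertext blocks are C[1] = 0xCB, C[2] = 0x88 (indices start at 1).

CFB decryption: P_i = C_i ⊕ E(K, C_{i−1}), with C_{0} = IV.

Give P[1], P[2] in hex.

P[1]: E(K, 0x51) = 0x8B; 0xCB ⊕ 0x8B = 0x40.
P[2]: E(K, 0xCB) = 0x25; 0x88 ⊕ 0x25 = 0xAD.

P[1] = 0x40, P[2] = 0xAD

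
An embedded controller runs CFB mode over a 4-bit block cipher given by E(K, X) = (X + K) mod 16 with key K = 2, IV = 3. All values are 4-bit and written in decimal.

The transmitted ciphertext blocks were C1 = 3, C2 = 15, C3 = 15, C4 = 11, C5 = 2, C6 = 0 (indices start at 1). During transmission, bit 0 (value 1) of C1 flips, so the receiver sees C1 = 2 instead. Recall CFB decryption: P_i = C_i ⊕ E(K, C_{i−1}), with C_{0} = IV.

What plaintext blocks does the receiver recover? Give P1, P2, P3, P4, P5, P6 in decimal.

P1 = 7, P2 = 11, P3 = 14, P4 = 10, P5 = 15, P6 = 4

Only C1 changed, to 2. In CFB, a change in C_i flips the same bit in P_i and garbles P_{i+1}. Decrypting the received ciphertext:
P1: E(K, 3) = 5; 2 ⊕ 5 = 7.
P2: E(K, 2) = 4; 15 ⊕ 4 = 11.
P3: E(K, 15) = 1; 15 ⊕ 1 = 14.
P4: E(K, 15) = 1; 11 ⊕ 1 = 10.
P5: E(K, 11) = 13; 2 ⊕ 13 = 15.
P6: E(K, 2) = 4; 0 ⊕ 4 = 4.
Blocks that differ from the original plaintext: P1, P2.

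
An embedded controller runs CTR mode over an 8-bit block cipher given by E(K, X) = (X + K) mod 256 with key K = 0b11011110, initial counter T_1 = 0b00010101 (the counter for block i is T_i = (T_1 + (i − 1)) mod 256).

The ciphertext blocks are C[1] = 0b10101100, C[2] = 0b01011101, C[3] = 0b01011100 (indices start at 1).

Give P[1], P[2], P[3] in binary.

CTR decryption: S_i = E(K, T_i) where T_i is the counter for block i; P_i = C_i ⊕ S_i.
P[1]: T = 0b00010101, S = E(K, T) = 0b11110011; 0b10101100 ⊕ 0b11110011 = 0b01011111.
P[2]: T = 0b00010110, S = E(K, T) = 0b11110100; 0b01011101 ⊕ 0b11110100 = 0b10101001.
P[3]: T = 0b00010111, S = E(K, T) = 0b11110101; 0b01011100 ⊕ 0b11110101 = 0b10101001.

P[1] = 0b01011111, P[2] = 0b10101001, P[3] = 0b10101001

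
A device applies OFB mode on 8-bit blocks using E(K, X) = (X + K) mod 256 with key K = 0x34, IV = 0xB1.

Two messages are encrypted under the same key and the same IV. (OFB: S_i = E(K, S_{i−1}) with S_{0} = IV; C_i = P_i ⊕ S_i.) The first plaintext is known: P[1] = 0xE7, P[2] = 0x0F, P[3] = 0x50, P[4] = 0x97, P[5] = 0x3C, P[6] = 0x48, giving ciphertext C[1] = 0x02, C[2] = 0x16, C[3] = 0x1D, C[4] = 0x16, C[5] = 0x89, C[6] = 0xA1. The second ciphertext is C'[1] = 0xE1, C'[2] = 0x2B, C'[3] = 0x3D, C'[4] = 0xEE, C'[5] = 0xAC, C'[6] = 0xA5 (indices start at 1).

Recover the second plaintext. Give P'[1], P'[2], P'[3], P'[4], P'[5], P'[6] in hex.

P'[1] = 0x04, P'[2] = 0x32, P'[3] = 0x70, P'[4] = 0x6F, P'[5] = 0x19, P'[6] = 0x4C

In OFB with a reused IV, both messages share the same keystream S_i, so C_i ⊕ C'_i = P_i ⊕ P'_i and thus P'_i = P_i ⊕ C_i ⊕ C'_i.
P'[1]: 0xE7 ⊕ 0x02 ⊕ 0xE1 = 0x04.
P'[2]: 0x0F ⊕ 0x16 ⊕ 0x2B = 0x32.
P'[3]: 0x50 ⊕ 0x1D ⊕ 0x3D = 0x70.
P'[4]: 0x97 ⊕ 0x16 ⊕ 0xEE = 0x6F.
P'[5]: 0x3C ⊕ 0x89 ⊕ 0xAC = 0x19.
P'[6]: 0x48 ⊕ 0xA1 ⊕ 0xA5 = 0x4C.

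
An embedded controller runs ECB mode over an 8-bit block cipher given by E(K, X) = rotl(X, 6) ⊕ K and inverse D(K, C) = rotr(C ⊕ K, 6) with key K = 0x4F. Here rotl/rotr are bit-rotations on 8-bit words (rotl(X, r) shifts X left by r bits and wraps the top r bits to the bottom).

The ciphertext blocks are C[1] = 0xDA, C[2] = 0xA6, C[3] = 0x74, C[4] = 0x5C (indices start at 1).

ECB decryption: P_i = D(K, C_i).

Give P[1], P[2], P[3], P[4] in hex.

P[1]: D(K, 0xDA) = 0x56.
P[2]: D(K, 0xA6) = 0xA7.
P[3]: D(K, 0x74) = 0xEC.
P[4]: D(K, 0x5C) = 0x4C.

P[1] = 0x56, P[2] = 0xA7, P[3] = 0xEC, P[4] = 0x4C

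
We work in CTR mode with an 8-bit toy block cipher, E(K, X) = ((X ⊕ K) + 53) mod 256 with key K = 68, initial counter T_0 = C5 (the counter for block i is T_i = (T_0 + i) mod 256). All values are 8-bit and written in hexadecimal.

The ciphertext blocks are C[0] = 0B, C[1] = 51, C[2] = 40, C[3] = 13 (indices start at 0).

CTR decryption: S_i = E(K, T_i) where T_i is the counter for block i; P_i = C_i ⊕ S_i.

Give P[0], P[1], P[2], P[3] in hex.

P[0] = 0B, P[1] = 50, P[2] = 42, P[3] = E0

P[0]: T = C5, S = E(K, T) = 00; 0B ⊕ 00 = 0B.
P[1]: T = C6, S = E(K, T) = 01; 51 ⊕ 01 = 50.
P[2]: T = C7, S = E(K, T) = 02; 40 ⊕ 02 = 42.
P[3]: T = C8, S = E(K, T) = F3; 13 ⊕ F3 = E0.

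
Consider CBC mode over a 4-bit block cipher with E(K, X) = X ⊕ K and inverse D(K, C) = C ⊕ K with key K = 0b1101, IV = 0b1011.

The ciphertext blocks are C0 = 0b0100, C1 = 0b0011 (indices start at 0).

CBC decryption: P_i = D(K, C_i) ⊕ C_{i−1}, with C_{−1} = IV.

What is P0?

P0: D(K, 0b0100) = 0b1001; 0b1001 ⊕ 0b1011 = 0b0010.

P0 = 0b0010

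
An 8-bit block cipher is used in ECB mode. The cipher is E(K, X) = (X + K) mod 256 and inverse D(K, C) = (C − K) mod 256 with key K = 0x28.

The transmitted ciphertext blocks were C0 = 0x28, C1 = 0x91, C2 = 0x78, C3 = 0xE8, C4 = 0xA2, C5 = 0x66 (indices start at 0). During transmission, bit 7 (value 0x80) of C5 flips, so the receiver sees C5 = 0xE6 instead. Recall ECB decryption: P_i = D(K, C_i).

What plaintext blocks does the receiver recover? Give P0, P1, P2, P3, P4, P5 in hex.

P0 = 0x00, P1 = 0x69, P2 = 0x50, P3 = 0xC0, P4 = 0x7A, P5 = 0xBE

Only C5 changed, to 0xE6. In ECB, a change in C_i affects only P_i. Decrypting the received ciphertext:
P0: D(K, 0x28) = 0x00.
P1: D(K, 0x91) = 0x69.
P2: D(K, 0x78) = 0x50.
P3: D(K, 0xE8) = 0xC0.
P4: D(K, 0xA2) = 0x7A.
P5: D(K, 0xE6) = 0xBE.
Blocks that differ from the original plaintext: P5.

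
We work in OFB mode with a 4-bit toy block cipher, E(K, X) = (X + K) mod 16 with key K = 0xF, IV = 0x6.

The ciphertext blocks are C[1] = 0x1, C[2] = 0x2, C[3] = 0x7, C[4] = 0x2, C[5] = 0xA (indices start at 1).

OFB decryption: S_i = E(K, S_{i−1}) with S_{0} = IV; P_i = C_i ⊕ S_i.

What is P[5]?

P[5] = 0xB

P[1]: S = E(K, 0x6) = 0x5; 0x1 ⊕ 0x5 = 0x4.
P[2]: S = E(K, 0x5) = 0x4; 0x2 ⊕ 0x4 = 0x6.
P[3]: S = E(K, 0x4) = 0x3; 0x7 ⊕ 0x3 = 0x4.
P[4]: S = E(K, 0x3) = 0x2; 0x2 ⊕ 0x2 = 0x0.
P[5]: S = E(K, 0x2) = 0x1; 0xA ⊕ 0x1 = 0xB.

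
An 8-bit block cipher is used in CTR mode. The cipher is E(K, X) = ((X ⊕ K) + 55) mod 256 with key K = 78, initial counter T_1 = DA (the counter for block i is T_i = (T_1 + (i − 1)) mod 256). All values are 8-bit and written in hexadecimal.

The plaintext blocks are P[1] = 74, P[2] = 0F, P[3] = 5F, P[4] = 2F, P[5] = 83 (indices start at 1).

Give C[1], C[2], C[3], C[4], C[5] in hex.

CTR encryption: S_i = E(K, T_i) where T_i is the counter for block i; C_i = P_i ⊕ S_i.
C[1]: T = DA, S = E(K, T) = F7; 74 ⊕ F7 = 83.
C[2]: T = DB, S = E(K, T) = F8; 0F ⊕ F8 = F7.
C[3]: T = DC, S = E(K, T) = F9; 5F ⊕ F9 = A6.
C[4]: T = DD, S = E(K, T) = FA; 2F ⊕ FA = D5.
C[5]: T = DE, S = E(K, T) = FB; 83 ⊕ FB = 78.

C[1] = 83, C[2] = F7, C[3] = A6, C[4] = D5, C[5] = 78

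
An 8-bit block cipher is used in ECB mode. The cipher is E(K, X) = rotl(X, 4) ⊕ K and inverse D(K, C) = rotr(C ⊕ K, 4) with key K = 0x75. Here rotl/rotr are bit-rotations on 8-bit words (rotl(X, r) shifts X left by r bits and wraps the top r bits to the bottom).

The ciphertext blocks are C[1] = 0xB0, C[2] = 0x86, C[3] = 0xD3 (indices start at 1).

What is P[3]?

P[3] = 0x6A

ECB decryption: P_i = D(K, C_i).
P[3]: D(K, 0xD3) = 0x6A.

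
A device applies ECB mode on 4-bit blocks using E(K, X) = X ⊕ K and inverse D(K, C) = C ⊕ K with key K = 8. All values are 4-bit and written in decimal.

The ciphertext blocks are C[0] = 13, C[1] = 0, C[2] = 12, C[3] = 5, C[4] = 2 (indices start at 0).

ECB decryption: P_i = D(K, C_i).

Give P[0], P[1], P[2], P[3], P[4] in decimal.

P[0] = 5, P[1] = 8, P[2] = 4, P[3] = 13, P[4] = 10

P[0]: D(K, 13) = 5.
P[1]: D(K, 0) = 8.
P[2]: D(K, 12) = 4.
P[3]: D(K, 5) = 13.
P[4]: D(K, 2) = 10.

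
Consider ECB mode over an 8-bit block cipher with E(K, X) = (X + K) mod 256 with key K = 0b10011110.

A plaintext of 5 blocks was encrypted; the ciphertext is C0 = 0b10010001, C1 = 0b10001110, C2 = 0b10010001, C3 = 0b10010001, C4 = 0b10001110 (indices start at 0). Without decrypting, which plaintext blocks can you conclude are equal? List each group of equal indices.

ECB encrypts each block independently with the same key, so equal ciphertext blocks imply equal plaintext blocks.
C0 = C2 = C3 = 0b10010001, so P0 = P2 = P3.
C1 = C4 = 0b10001110, so P1 = P4.

P0 = P2 = P3; P1 = P4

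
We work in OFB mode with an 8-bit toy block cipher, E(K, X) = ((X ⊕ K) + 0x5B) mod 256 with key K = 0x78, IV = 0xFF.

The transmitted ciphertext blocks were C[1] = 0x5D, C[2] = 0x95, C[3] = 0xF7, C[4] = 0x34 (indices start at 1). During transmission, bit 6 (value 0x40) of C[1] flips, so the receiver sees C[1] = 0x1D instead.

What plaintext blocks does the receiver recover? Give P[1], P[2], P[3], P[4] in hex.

P[1] = 0xFF, P[2] = 0x60, P[3] = 0x1F, P[4] = 0xDF

OFB decryption: S_i = E(K, S_{i−1}) with S_{0} = IV; P_i = C_i ⊕ S_i.
Only C[1] changed, to 0x1D. In OFB, a change in C_i flips the same bit in P_i only; the keystream is unaffected. Decrypting the received ciphertext:
P[1]: S = E(K, 0xFF) = 0xE2; 0x1D ⊕ 0xE2 = 0xFF.
P[2]: S = E(K, 0xE2) = 0xF5; 0x95 ⊕ 0xF5 = 0x60.
P[3]: S = E(K, 0xF5) = 0xE8; 0xF7 ⊕ 0xE8 = 0x1F.
P[4]: S = E(K, 0xE8) = 0xEB; 0x34 ⊕ 0xEB = 0xDF.
Blocks that differ from the original plaintext: P[1].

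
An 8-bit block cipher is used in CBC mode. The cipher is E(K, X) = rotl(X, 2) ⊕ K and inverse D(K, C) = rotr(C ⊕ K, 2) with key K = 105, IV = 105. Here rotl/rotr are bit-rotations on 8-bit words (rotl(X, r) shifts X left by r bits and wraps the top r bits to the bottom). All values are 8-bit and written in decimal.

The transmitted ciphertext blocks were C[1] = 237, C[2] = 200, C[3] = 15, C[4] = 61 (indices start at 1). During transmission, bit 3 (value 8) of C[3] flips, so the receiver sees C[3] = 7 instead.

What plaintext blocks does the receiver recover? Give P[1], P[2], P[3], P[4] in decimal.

CBC decryption: P_i = D(K, C_i) ⊕ C_{i−1}, with C_{0} = IV.
Only C[3] changed, to 7. In CBC, a change in C_i garbles P_i and flips the same bit in P_{i+1}. Decrypting the received ciphertext:
P[1]: D(K, 237) = 33; 33 ⊕ 105 = 72.
P[2]: D(K, 200) = 104; 104 ⊕ 237 = 133.
P[3]: D(K, 7) = 155; 155 ⊕ 200 = 83.
P[4]: D(K, 61) = 21; 21 ⊕ 7 = 18.
Blocks that differ from the original plaintext: P[3], P[4].

P[1] = 72, P[2] = 133, P[3] = 83, P[4] = 18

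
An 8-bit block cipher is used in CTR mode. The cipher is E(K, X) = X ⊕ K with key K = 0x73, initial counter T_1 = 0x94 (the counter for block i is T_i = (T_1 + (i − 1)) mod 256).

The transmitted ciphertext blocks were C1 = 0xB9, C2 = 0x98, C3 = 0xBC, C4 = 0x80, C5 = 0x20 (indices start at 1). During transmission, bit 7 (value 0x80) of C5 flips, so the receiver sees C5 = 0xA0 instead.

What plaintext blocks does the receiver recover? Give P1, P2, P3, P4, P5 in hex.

P1 = 0x5E, P2 = 0x7E, P3 = 0x59, P4 = 0x64, P5 = 0x4B

CTR decryption: S_i = E(K, T_i) where T_i is the counter for block i; P_i = C_i ⊕ S_i.
Only C5 changed, to 0xA0. In CTR, a change in C_i flips the same bit in P_i only; the keystream is unaffected. Decrypting the received ciphertext:
P1: T = 0x94, S = E(K, T) = 0xE7; 0xB9 ⊕ 0xE7 = 0x5E.
P2: T = 0x95, S = E(K, T) = 0xE6; 0x98 ⊕ 0xE6 = 0x7E.
P3: T = 0x96, S = E(K, T) = 0xE5; 0xBC ⊕ 0xE5 = 0x59.
P4: T = 0x97, S = E(K, T) = 0xE4; 0x80 ⊕ 0xE4 = 0x64.
P5: T = 0x98, S = E(K, T) = 0xEB; 0xA0 ⊕ 0xEB = 0x4B.
Blocks that differ from the original plaintext: P5.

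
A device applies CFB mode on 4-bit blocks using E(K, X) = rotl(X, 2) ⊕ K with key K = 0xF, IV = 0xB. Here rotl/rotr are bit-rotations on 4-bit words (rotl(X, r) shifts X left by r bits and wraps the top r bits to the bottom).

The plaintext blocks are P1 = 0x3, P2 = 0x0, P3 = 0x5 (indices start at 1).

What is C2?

C2 = 0x7

CFB encryption: C_i = P_i ⊕ E(K, C_{i−1}), with C_{0} = IV.
C1: E(K, 0xB) = 0x1; 0x3 ⊕ 0x1 = 0x2.
C2: E(K, 0x2) = 0x7; 0x0 ⊕ 0x7 = 0x7.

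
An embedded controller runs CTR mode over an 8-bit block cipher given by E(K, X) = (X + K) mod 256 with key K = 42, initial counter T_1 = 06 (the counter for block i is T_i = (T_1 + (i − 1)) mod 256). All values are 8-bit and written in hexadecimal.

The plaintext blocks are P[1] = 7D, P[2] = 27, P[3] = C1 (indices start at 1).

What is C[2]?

CTR encryption: S_i = E(K, T_i) where T_i is the counter for block i; C_i = P_i ⊕ S_i.
C[1]: T = 06, S = E(K, T) = 48; 7D ⊕ 48 = 35.
C[2]: T = 07, S = E(K, T) = 49; 27 ⊕ 49 = 6E.

C[2] = 6E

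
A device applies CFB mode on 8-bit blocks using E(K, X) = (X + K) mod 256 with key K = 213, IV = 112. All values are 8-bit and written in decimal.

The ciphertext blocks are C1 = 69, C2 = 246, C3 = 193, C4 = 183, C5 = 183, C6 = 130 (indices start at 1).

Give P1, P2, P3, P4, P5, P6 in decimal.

CFB decryption: P_i = C_i ⊕ E(K, C_{i−1}), with C_{0} = IV.
P1: E(K, 112) = 69; 69 ⊕ 69 = 0.
P2: E(K, 69) = 26; 246 ⊕ 26 = 236.
P3: E(K, 246) = 203; 193 ⊕ 203 = 10.
P4: E(K, 193) = 150; 183 ⊕ 150 = 33.
P5: E(K, 183) = 140; 183 ⊕ 140 = 59.
P6: E(K, 183) = 140; 130 ⊕ 140 = 14.

P1 = 0, P2 = 236, P3 = 10, P4 = 33, P5 = 59, P6 = 14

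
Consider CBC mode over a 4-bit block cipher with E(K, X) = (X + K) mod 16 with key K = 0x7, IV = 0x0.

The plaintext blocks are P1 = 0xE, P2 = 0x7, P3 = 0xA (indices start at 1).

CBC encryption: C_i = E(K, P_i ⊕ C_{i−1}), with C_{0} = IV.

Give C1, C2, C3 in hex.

C1 = 0x5, C2 = 0x9, C3 = 0xA

C1: P1 ⊕ 0x0 = 0xE; E(K, 0xE) = 0x5.
C2: P2 ⊕ 0x5 = 0x2; E(K, 0x2) = 0x9.
C3: P3 ⊕ 0x9 = 0x3; E(K, 0x3) = 0xA.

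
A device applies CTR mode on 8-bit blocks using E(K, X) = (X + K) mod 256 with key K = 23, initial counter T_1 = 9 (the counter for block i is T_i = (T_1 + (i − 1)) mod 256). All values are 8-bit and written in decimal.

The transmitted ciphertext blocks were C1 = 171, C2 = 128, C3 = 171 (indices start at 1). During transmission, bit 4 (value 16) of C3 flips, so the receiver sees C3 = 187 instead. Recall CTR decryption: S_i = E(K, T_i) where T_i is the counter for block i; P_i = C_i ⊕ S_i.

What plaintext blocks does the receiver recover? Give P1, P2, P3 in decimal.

Only C3 changed, to 187. In CTR, a change in C_i flips the same bit in P_i only; the keystream is unaffected. Decrypting the received ciphertext:
P1: T = 9, S = E(K, T) = 32; 171 ⊕ 32 = 139.
P2: T = 10, S = E(K, T) = 33; 128 ⊕ 33 = 161.
P3: T = 11, S = E(K, T) = 34; 187 ⊕ 34 = 153.
Blocks that differ from the original plaintext: P3.

P1 = 139, P2 = 161, P3 = 153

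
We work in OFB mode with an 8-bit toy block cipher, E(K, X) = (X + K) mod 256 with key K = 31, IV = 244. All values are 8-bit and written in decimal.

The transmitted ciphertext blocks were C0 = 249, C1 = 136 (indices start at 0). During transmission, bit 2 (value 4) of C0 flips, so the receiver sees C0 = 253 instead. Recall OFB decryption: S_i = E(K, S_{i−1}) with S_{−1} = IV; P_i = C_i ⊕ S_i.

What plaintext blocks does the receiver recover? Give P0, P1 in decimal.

Only C0 changed, to 253. In OFB, a change in C_i flips the same bit in P_i only; the keystream is unaffected. Decrypting the received ciphertext:
P0: S = E(K, 244) = 19; 253 ⊕ 19 = 238.
P1: S = E(K, 19) = 50; 136 ⊕ 50 = 186.
Blocks that differ from the original plaintext: P0.

P0 = 238, P1 = 186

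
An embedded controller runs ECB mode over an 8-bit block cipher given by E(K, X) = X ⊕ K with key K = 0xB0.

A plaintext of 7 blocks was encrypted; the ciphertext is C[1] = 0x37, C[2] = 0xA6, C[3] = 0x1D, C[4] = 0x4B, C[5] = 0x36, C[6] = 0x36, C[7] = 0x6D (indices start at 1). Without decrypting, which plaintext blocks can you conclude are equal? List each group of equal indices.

P[5] = P[6]

ECB encrypts each block independently with the same key, so equal ciphertext blocks imply equal plaintext blocks.
C[5] = C[6] = 0x36, so P[5] = P[6].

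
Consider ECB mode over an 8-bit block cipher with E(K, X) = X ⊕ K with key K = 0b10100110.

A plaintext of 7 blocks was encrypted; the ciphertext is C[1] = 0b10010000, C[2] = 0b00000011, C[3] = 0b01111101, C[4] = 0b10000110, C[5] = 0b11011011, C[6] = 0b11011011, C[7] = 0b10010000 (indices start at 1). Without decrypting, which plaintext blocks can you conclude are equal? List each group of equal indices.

ECB encrypts each block independently with the same key, so equal ciphertext blocks imply equal plaintext blocks.
C[1] = C[7] = 0b10010000, so P[1] = P[7].
C[5] = C[6] = 0b11011011, so P[5] = P[6].

P[1] = P[7]; P[5] = P[6]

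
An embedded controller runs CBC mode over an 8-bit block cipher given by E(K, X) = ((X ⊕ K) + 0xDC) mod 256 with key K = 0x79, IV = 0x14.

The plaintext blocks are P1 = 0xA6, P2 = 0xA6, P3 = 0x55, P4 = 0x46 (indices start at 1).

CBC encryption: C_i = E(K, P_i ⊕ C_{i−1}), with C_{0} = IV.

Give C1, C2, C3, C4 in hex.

C1 = 0xA7, C2 = 0x54, C3 = 0x54, C4 = 0x47

C1: P1 ⊕ 0x14 = 0xB2; E(K, 0xB2) = 0xA7.
C2: P2 ⊕ 0xA7 = 0x01; E(K, 0x01) = 0x54.
C3: P3 ⊕ 0x54 = 0x01; E(K, 0x01) = 0x54.
C4: P4 ⊕ 0x54 = 0x12; E(K, 0x12) = 0x47.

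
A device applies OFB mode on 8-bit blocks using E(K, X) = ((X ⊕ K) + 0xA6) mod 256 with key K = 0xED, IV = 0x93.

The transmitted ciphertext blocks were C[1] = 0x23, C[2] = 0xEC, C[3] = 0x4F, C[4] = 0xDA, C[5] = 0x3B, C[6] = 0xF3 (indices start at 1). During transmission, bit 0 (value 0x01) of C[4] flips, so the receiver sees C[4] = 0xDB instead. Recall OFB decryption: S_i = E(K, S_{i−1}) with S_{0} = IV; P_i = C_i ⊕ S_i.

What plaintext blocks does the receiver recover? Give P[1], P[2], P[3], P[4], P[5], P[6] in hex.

Only C[4] changed, to 0xDB. In OFB, a change in C_i flips the same bit in P_i only; the keystream is unaffected. Decrypting the received ciphertext:
P[1]: S = E(K, 0x93) = 0x24; 0x23 ⊕ 0x24 = 0x07.
P[2]: S = E(K, 0x24) = 0x6F; 0xEC ⊕ 0x6F = 0x83.
P[3]: S = E(K, 0x6F) = 0x28; 0x4F ⊕ 0x28 = 0x67.
P[4]: S = E(K, 0x28) = 0x6B; 0xDB ⊕ 0x6B = 0xB0.
P[5]: S = E(K, 0x6B) = 0x2C; 0x3B ⊕ 0x2C = 0x17.
P[6]: S = E(K, 0x2C) = 0x67; 0xF3 ⊕ 0x67 = 0x94.
Blocks that differ from the original plaintext: P[4].

P[1] = 0x07, P[2] = 0x83, P[3] = 0x67, P[4] = 0xB0, P[5] = 0x17, P[6] = 0x94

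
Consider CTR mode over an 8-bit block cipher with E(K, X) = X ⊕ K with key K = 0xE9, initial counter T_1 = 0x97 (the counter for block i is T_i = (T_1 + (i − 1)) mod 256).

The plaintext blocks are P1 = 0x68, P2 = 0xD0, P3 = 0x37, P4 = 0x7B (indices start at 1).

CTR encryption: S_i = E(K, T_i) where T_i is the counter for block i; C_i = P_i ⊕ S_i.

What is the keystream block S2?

0x71

C1: T = 0x97, S = E(K, T) = 0x7E; 0x68 ⊕ 0x7E = 0x16.
C2: T = 0x98, S = E(K, T) = 0x71; 0xD0 ⊕ 0x71 = 0xA1.
So S2 = 0x71.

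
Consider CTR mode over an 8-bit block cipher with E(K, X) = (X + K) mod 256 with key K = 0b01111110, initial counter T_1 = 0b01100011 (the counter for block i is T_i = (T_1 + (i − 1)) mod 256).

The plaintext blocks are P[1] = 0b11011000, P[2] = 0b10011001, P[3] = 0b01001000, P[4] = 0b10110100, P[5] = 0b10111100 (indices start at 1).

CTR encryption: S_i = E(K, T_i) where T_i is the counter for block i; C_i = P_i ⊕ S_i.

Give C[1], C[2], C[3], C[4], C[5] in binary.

C[1] = 0b00111001, C[2] = 0b01111011, C[3] = 0b10101011, C[4] = 0b01010000, C[5] = 0b01011001

C[1]: T = 0b01100011, S = E(K, T) = 0b11100001; 0b11011000 ⊕ 0b11100001 = 0b00111001.
C[2]: T = 0b01100100, S = E(K, T) = 0b11100010; 0b10011001 ⊕ 0b11100010 = 0b01111011.
C[3]: T = 0b01100101, S = E(K, T) = 0b11100011; 0b01001000 ⊕ 0b11100011 = 0b10101011.
C[4]: T = 0b01100110, S = E(K, T) = 0b11100100; 0b10110100 ⊕ 0b11100100 = 0b01010000.
C[5]: T = 0b01100111, S = E(K, T) = 0b11100101; 0b10111100 ⊕ 0b11100101 = 0b01011001.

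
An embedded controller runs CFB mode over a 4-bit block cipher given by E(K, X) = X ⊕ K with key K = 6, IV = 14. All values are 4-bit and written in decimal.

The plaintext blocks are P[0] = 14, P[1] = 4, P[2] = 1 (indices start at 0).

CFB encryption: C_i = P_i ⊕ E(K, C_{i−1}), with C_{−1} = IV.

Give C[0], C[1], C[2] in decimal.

C[0] = 6, C[1] = 4, C[2] = 3

C[0]: E(K, 14) = 8; 14 ⊕ 8 = 6.
C[1]: E(K, 6) = 0; 4 ⊕ 0 = 4.
C[2]: E(K, 4) = 2; 1 ⊕ 2 = 3.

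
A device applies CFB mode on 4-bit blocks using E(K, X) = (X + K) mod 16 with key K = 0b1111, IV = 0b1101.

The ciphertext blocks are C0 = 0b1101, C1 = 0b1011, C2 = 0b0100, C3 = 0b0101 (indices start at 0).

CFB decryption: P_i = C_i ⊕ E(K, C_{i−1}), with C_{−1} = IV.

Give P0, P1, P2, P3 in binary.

P0: E(K, 0b1101) = 0b1100; 0b1101 ⊕ 0b1100 = 0b0001.
P1: E(K, 0b1101) = 0b1100; 0b1011 ⊕ 0b1100 = 0b0111.
P2: E(K, 0b1011) = 0b1010; 0b0100 ⊕ 0b1010 = 0b1110.
P3: E(K, 0b0100) = 0b0011; 0b0101 ⊕ 0b0011 = 0b0110.

P0 = 0b0001, P1 = 0b0111, P2 = 0b1110, P3 = 0b0110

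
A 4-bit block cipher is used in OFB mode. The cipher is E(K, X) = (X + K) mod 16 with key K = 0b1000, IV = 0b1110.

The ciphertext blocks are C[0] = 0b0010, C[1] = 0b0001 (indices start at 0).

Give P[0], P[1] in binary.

OFB decryption: S_i = E(K, S_{i−1}) with S_{−1} = IV; P_i = C_i ⊕ S_i.
P[0]: S = E(K, 0b1110) = 0b0110; 0b0010 ⊕ 0b0110 = 0b0100.
P[1]: S = E(K, 0b0110) = 0b1110; 0b0001 ⊕ 0b1110 = 0b1111.

P[0] = 0b0100, P[1] = 0b1111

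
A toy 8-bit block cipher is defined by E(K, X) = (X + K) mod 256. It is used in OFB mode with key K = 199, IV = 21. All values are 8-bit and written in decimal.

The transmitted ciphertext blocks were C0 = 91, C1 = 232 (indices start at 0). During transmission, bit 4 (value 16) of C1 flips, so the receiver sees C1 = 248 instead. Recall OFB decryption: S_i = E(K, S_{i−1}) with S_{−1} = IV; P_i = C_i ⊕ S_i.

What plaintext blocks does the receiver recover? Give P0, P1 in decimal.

Only C1 changed, to 248. In OFB, a change in C_i flips the same bit in P_i only; the keystream is unaffected. Decrypting the received ciphertext:
P0: S = E(K, 21) = 220; 91 ⊕ 220 = 135.
P1: S = E(K, 220) = 163; 248 ⊕ 163 = 91.
Blocks that differ from the original plaintext: P1.

P0 = 135, P1 = 91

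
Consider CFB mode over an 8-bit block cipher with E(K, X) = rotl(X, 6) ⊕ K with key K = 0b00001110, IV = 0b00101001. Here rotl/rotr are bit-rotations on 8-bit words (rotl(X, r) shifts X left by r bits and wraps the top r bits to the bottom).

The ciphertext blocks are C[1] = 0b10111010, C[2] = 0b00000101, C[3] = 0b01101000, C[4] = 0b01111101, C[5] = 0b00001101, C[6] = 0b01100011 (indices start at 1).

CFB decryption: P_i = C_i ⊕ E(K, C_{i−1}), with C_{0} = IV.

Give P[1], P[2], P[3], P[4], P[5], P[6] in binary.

P[1]: E(K, 0b00101001) = 0b01000100; 0b10111010 ⊕ 0b01000100 = 0b11111110.
P[2]: E(K, 0b10111010) = 0b10100000; 0b00000101 ⊕ 0b10100000 = 0b10100101.
P[3]: E(K, 0b00000101) = 0b01001111; 0b01101000 ⊕ 0b01001111 = 0b00100111.
P[4]: E(K, 0b01101000) = 0b00010100; 0b01111101 ⊕ 0b00010100 = 0b01101001.
P[5]: E(K, 0b01111101) = 0b01010001; 0b00001101 ⊕ 0b01010001 = 0b01011100.
P[6]: E(K, 0b00001101) = 0b01001101; 0b01100011 ⊕ 0b01001101 = 0b00101110.

P[1] = 0b11111110, P[2] = 0b10100101, P[3] = 0b00100111, P[4] = 0b01101001, P[5] = 0b01011100, P[6] = 0b00101110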